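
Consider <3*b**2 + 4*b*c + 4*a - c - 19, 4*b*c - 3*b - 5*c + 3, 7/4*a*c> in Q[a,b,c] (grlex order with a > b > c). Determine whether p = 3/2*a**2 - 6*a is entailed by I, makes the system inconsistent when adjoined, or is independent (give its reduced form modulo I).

First compute the reduced Gröbner basis of I by Buchberger's algorithm.
f_1 = 3*b**2 + 4*b*c + 4*a - c - 19, LT = b**2.
f_2 = 4*b*c - 3*b - 5*c + 3, LT = b*c.
f_3 = 7/4*a*c, LT = a*c.

S(f_1,f_2): lcm = b**2*c. S = 4/3*b*c**2 + 4/3*a*c + 3/4*b**2 + 5/4*b*c - 1/3*c**2 - 3/4*b - 19/3*c.
  leading term b*c**2: subtract (1/3*c)·f_2 from 4/3*b*c**2 + 4/3*a*c + 3/4*b**2 + 5/4*b*c - 1/3*c**2 - 3/4*b - 19/3*c → 4/3*a*c + 3/4*b**2 + 9/4*b*c + 4/3*c**2 - 3/4*b - 22/3*c
  leading term a*c: subtract (16/21)·f_3 from 4/3*a*c + 3/4*b**2 + 9/4*b*c + 4/3*c**2 - 3/4*b - 22/3*c → 3/4*b**2 + 9/4*b*c + 4/3*c**2 - 3/4*b - 22/3*c
  leading term b**2: subtract (1/4)·f_1 from 3/4*b**2 + 9/4*b*c + 4/3*c**2 - 3/4*b - 22/3*c → 5/4*b*c + 4/3*c**2 - a - 3/4*b - 85/12*c + 19/4
  leading term b*c: subtract (5/16)·f_2 from 5/4*b*c + 4/3*c**2 - a - 3/4*b - 85/12*c + 19/4 → 4/3*c**2 - a + 3/16*b - 265/48*c + 61/16
  leading term c**2: no divisor's leading term divides it; move 4/3*c**2 to the remainder.
  leading term a: no divisor's leading term divides it; move -a to the remainder.
  leading term b: no divisor's leading term divides it; move 3/16*b to the remainder.
  leading term c: no divisor's leading term divides it; move -265/48*c to the remainder.
  leading term 1: no divisor's leading term divides it; move 61/16 to the remainder.
  remainder 4/3*c**2 - a + 3/16*b - 265/48*c + 61/16 ≠ 0; add h_4 = 4/3*c**2 - a + 3/16*b - 265/48*c + 61/16 to the basis.

S(f_2,f_3): lcm = a*b*c. S = -3/4*a*b - 5/4*a*c + 3/4*a.
  leading term a*b: no divisor's leading term divides it; move -3/4*a*b to the remainder.
  leading term a*c: subtract (-5/7)·f_3 from -5/4*a*c + 3/4*a → 3/4*a
  leading term a: no divisor's leading term divides it; move 3/4*a to the remainder.
  remainder -3/4*a*b + 3/4*a ≠ 0; add h_5 = -3/4*a*b + 3/4*a to the basis.

S(f_3,h_4): lcm = a*c**2. S = 3/4*a**2 - 9/64*a*b + 265/64*a*c - 183/64*a.
  leading term a**2: no divisor's leading term divides it; move 3/4*a**2 to the remainder.
  leading term a*b: subtract (3/16)·h_5 from -9/64*a*b + 265/64*a*c - 183/64*a → 265/64*a*c - 3*a
  leading term a*c: subtract (265/112)·f_3 from 265/64*a*c - 3*a → -3*a
  leading term a: no divisor's leading term divides it; move -3*a to the remainder.
  remainder 3/4*a**2 - 3*a ≠ 0; add h_6 = 3/4*a**2 - 3*a to the basis.

The other S-polynomials (S(f_1,f_3), S(f_1,h_4), S(f_2,h_4), S(f_1,h_5), S(f_2,h_5), S(f_3,h_5), S(h_4,h_5), S(f_1,h_6), S(f_2,h_6), S(f_3,h_6), S(h_4,h_6), S(h_5,h_6)) all reduce to 0 modulo the current basis, so we have a Gröbner basis.
Inter-reduce: drop elements whose leading term is divisible by another's, tail-reduce, and make monic.
Reduced Gröbner basis: {a**2 - 4*a, a*b - a, a*c, b**2 + 4/3*a + b + 4/3*c - 22/3, b*c - 3/4*b - 5/4*c + 3/4, c**2 - 3/4*a + 9/64*b - 265/64*c + 183/64}.
Label its elements g_1 = a**2 - 4*a, g_2 = a*b - a, g_3 = a*c, g_4 = b**2 + 4/3*a + b + 4/3*c - 22/3, g_5 = b*c - 3/4*b - 5/4*c + 3/4, g_6 = c**2 - 3/4*a + 9/64*b - 265/64*c + 183/64.

Reduce p = 3/2*a**2 - 6*a modulo G:
  leading term a**2: subtract (3/2)·g_1 from 3/2*a**2 - 6*a → 0
  normal form = 0.
Since the normal form is 0, p ∈ I.

The remainder on division by a Gröbner basis is unique — it is the normal form.

3/2*a**2 - 6*a lies in I (it reduces to 0).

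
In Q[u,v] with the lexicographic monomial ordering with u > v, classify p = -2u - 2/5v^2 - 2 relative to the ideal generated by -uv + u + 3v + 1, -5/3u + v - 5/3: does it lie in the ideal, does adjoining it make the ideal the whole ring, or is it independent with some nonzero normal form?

First compute the reduced Gröbner basis of I by Buchberger's algorithm.
f_1 = -uv + u + 3v + 1, LT = uv.
f_2 = -5/3u + v - 5/3, LT = u.

S(f_1,f_2): lcm = uv. S = -u + 3/5v^2 - 4v - 1.
  leading term u: subtract (3/5)·f_2 from -u + 3/5v^2 - 4v - 1 → 3/5v^2 - 23/5v
  leading term v^2: no divisor's leading term divides it; move 3/5v^2 to the remainder.
  leading term v: no divisor's leading term divides it; move -23/5v to the remainder.
  remainder 3/5v^2 - 23/5v ≠ 0; add h_3 = 3/5v^2 - 23/5v to the basis.

The other S-polynomials (S(f_1,h_3), S(f_2,h_3)) all reduce to 0 modulo the current basis, so we have a Gröbner basis.
Inter-reduce: drop elements whose leading term is divisible by another's, tail-reduce, and make monic.
Reduced Gröbner basis: {u - 3/5v + 1, v^2 - 23/3v}.
Label its elements g_1 = u - 3/5v + 1, g_2 = v^2 - 23/3v.

Reduce p = -2u - 2/5v^2 - 2 modulo G:
  leading term u: subtract (-2)·g_1 from -2u - 2/5v^2 - 2 → -2/5v^2 - 6/5v
  leading term v^2: subtract (-2/5)·g_2 from -2/5v^2 - 6/5v → -64/15v
  leading term v: no divisor's leading term divides it; move -64/15v to the remainder.
  normal form = -64/15v.
The normal form is nonzero, so p ∉ I. Since p minus its normal form lies in I, I + (p) = I + (r) where r = -64/15v; decide whether this ideal is the whole ring.
Run Buchberger on G together with r (pairs among the g_i already reduce to 0 since G is a Gröbner basis):
g_1 = u - 3/5v + 1, LT = u.
g_2 = v^2 - 23/3v, LT = v^2.
r = -64/15v, LT = v.

The S-polynomials (S(g_1,g_2), S(g_1,r), S(g_2,r)) all reduce to 0 modulo the current basis, so we have a Gröbner basis.
Inter-reduce: drop elements whose leading term is divisible by another's, tail-reduce, and make monic.
Reduced Gröbner basis: {u + 1, v}.
The reduced Gröbner basis of I + (p) is {u + 1, v} ≠ {1}, a proper ideal, so the enlarged system stays consistent: p is independent of I, with normal form -64/15v.

Ideal membership is decidable via reduction modulo a Gröbner basis.

-2u - 2/5v^2 - 2 is independent of I; its normal form modulo I is -64/15v.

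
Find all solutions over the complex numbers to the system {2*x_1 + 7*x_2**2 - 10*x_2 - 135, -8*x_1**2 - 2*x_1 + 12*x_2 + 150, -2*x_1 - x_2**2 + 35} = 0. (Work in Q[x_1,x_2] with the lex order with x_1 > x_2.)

Compute a lex Gröbner basis by Buchberger's algorithm.
f_1 = 2*x_1 + 7*x_2**2 - 10*x_2 - 135, LT = x_1.
f_2 = -8*x_1**2 - 2*x_1 + 12*x_2 + 150, LT = x_1**2.
f_3 = -2*x_1 - x_2**2 + 35, LT = x_1.

S(f_1,f_2): lcm = x_1**2. S = 7/2*x_1*x_2**2 - 5*x_1*x_2 - 271/4*x_1 + 3/2*x_2 + 75/4.
  leading term x_1*x_2**2: subtract (7/4*x_2**2)·f_1 from 7/2*x_1*x_2**2 - 5*x_1*x_2 - 271/4*x_1 + 3/2*x_2 + 75/4 → -5*x_1*x_2 - 271/4*x_1 - 49/4*x_2**4 + 35/2*x_2**3 + 945/4*x_2**2 + 3/2*x_2 + 75/4
  leading term x_1*x_2: subtract (-5/2*x_2)·f_1 from -5*x_1*x_2 - 271/4*x_1 - 49/4*x_2**4 + 35/2*x_2**3 + 945/4*x_2**2 + 3/2*x_2 + 75/4 → -271/4*x_1 - 49/4*x_2**4 + 35*x_2**3 + 845/4*x_2**2 - 336*x_2 + 75/4
  leading term x_1: subtract (-271/8)·f_1 from -271/4*x_1 - 49/4*x_2**4 + 35*x_2**3 + 845/4*x_2**2 - 336*x_2 + 75/4 → -49/4*x_2**4 + 35*x_2**3 + 3587/8*x_2**2 - 2699/4*x_2 - 36435/8
  leading term x_2**4: no divisor's leading term divides it; move -49/4*x_2**4 to the remainder.
  leading term x_2**3: no divisor's leading term divides it; move 35*x_2**3 to the remainder.
  leading term x_2**2: no divisor's leading term divides it; move 3587/8*x_2**2 to the remainder.
  leading term x_2: no divisor's leading term divides it; move -2699/4*x_2 to the remainder.
  leading term 1: no divisor's leading term divides it; move -36435/8 to the remainder.
  remainder -49/4*x_2**4 + 35*x_2**3 + 3587/8*x_2**2 - 2699/4*x_2 - 36435/8 ≠ 0; add h_4 = -49/4*x_2**4 + 35*x_2**3 + 3587/8*x_2**2 - 2699/4*x_2 - 36435/8 to the basis.

S(f_1,f_3): lcm = x_1. S = 3*x_2**2 - 5*x_2 - 50.
  leading term x_2**2: no divisor's leading term divides it; move 3*x_2**2 to the remainder.
  leading term x_2: no divisor's leading term divides it; move -5*x_2 to the remainder.
  leading term 1: no divisor's leading term divides it; move -50 to the remainder.
  remainder 3*x_2**2 - 5*x_2 - 50 ≠ 0; add h_5 = 3*x_2**2 - 5*x_2 - 50 to the basis.

S(f_2,f_3): lcm = x_1**2. S = -1/2*x_1*x_2**2 + 71/4*x_1 - 3/2*x_2 - 75/4.
  leading term x_1*x_2**2: subtract (-1/4*x_2**2)·f_1 from -1/2*x_1*x_2**2 + 71/4*x_1 - 3/2*x_2 - 75/4 → 71/4*x_1 + 7/4*x_2**4 - 5/2*x_2**3 - 135/4*x_2**2 - 3/2*x_2 - 75/4
  leading term x_1: subtract (71/8)·f_1 from 71/4*x_1 + 7/4*x_2**4 - 5/2*x_2**3 - 135/4*x_2**2 - 3/2*x_2 - 75/4 → 7/4*x_2**4 - 5/2*x_2**3 - 767/8*x_2**2 + 349/4*x_2 + 9435/8
  leading term x_2**4: subtract (-1/7)·h_4 from 7/4*x_2**4 - 5/2*x_2**3 - 767/8*x_2**2 + 349/4*x_2 + 9435/8 → 5/2*x_2**3 - 891/28*x_2**2 - 64/7*x_2 + 2115/4
  leading term x_2**3: subtract (5/6*x_2)·h_5 from 5/2*x_2**3 - 891/28*x_2**2 - 64/7*x_2 + 2115/4 → -2323/84*x_2**2 + 683/21*x_2 + 2115/4
  leading term x_2**2: subtract (-2323/252)·h_5 from -2323/84*x_2**2 + 683/21*x_2 + 2115/4 → -3419/252*x_2 + 17095/252
  leading term x_2: no divisor's leading term divides it; move -3419/252*x_2 to the remainder.
  leading term 1: no divisor's leading term divides it; move 17095/252 to the remainder.
  remainder -3419/252*x_2 + 17095/252 ≠ 0; add h_6 = -3419/252*x_2 + 17095/252 to the basis.

The other S-polynomials (S(f_1,h_4), S(f_2,h_4), S(f_3,h_4), S(f_1,h_5), S(f_2,h_5), S(f_3,h_5), S(h_4,h_5), S(f_1,h_6), S(f_2,h_6), S(f_3,h_6), S(h_4,h_6), S(h_5,h_6)) all reduce to 0 modulo the current basis, so we have a Gröbner basis.
Inter-reduce: drop elements whose leading term is divisible by another's, tail-reduce, and make monic.
Reduced Gröbner basis: {x_1 - 5, x_2 - 5}.

Since the basis is lex-ordered, x_2 - 5 is univariate in x_2. Its roots are {5}. Back-substituting each root into the other basis elements fixes the other coordinates.
  x_2 = 5: the earlier basis element becomes x_1 - 5 = 0, giving x_1 = 5 — point (5, 5).

{(5, 5)}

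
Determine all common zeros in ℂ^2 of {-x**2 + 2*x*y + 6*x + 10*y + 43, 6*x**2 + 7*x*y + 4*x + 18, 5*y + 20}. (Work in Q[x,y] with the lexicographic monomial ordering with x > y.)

Compute a lex Gröbner basis by Buchberger's algorithm.
f_1 = -x**2 + 2*x*y + 6*x + 10*y + 43, LT = x**2.
f_2 = 6*x**2 + 7*x*y + 4*x + 18, LT = x**2.
f_3 = 5*y + 20, LT = y.

S(f_1,f_2): lcm = x**2. S = -19/6*x*y - 20/3*x - 10*y - 46.
  leading term x*y: subtract (-19/30*x)·f_3 from -19/6*x*y - 20/3*x - 10*y - 46 → 6*x - 10*y - 46
  leading term x: no divisor's leading term divides it; move 6*x to the remainder.
  leading term y: subtract (-2)·f_3 from -10*y - 46 → -6
  leading term 1: no divisor's leading term divides it; move -6 to the remainder.
  remainder 6*x - 6 ≠ 0; add h_4 = 6*x - 6 to the basis.

The other S-polynomials (S(f_1,f_3), S(f_2,f_3), S(f_1,h_4), S(f_2,h_4), S(f_3,h_4)) all reduce to 0 modulo the current basis, so we have a Gröbner basis.
Inter-reduce: drop elements whose leading term is divisible by another's, tail-reduce, and make monic.
Reduced Gröbner basis: {x - 1, y + 4}.

Elimination: the polynomial y + 4 lies in the elimination ideal for y, so y ∈ {-4}. For each such y, the remaining basis elements (now univariate) give the rest of the solution.
  y = -4: the earlier basis element becomes x - 1 = 0, giving x = 1 — point (1, -4).
Check: every point annihilates each of the original generators.
This is the nonlinear analogue of row-reducing a linear system.

{(1, -4)}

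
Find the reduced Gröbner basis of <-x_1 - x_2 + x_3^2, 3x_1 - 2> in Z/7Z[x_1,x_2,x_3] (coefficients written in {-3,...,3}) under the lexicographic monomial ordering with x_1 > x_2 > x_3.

f_1 = -x_1 - x_2 + x_3^2, LT = x_1.
f_2 = 3x_1 - 2, LT = x_1.

S(f_1,f_2): lcm = x_1. S = x_2 - x_3^2 + 3.
  leading term x_2: no divisor's leading term divides it; move x_2 to the remainder.
  leading term x_3^2: no divisor's leading term divides it; move -x_3^2 to the remainder.
  leading term 1: no divisor's leading term divides it; move 3 to the remainder.
  remainder x_2 - x_3^2 + 3 ≠ 0; add g_3 = x_2 - x_3^2 + 3 to the basis.

The other S-polynomials (S(f_1,g_3), S(f_2,g_3)) all reduce to 0 modulo the current basis, so we have a Gröbner basis.
Inter-reduce: drop elements whose leading term is divisible by another's, tail-reduce, and make monic.

G = {x_1 - 3, x_2 - x_3^2 + 3}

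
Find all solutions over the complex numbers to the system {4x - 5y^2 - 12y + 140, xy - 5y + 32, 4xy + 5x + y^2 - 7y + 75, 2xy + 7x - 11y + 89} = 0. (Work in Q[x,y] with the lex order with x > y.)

{(-3, 4)}

Compute a lex Gröbner basis by Buchberger's algorithm.
f_1 = 4x - 5y^2 - 12y + 140, LT = x.
f_2 = xy - 5y + 32, LT = xy.
f_3 = 4xy + 5x + y^2 - 7y + 75, LT = xy.
f_4 = 2xy + 7x - 11y + 89, LT = xy.

S(f_1,f_2): lcm = xy. S = -5/4y^3 - 3y^2 + 40y - 32.
  leading term y^3: no divisor's leading term divides it; move -5/4y^3 to the remainder.
  leading term y^2: no divisor's leading term divides it; move -3y^2 to the remainder.
  leading term y: no divisor's leading term divides it; move 40y to the remainder.
  leading term 1: no divisor's leading term divides it; move -32 to the remainder.
  remainder -5/4y^3 - 3y^2 + 40y - 32 ≠ 0; add h_5 = -5/4y^3 - 3y^2 + 40y - 32 to the basis.

S(f_1,f_3): lcm = xy. S = -5/4x - 5/4y^3 - 13/4y^2 + 147/4y - 75/4.
  leading term x: subtract (-5/16)·f_1 from -5/4x - 5/4y^3 - 13/4y^2 + 147/4y - 75/4 → -5/4y^3 - 77/16y^2 + 33y + 25
  leading term y^3: subtract (1)·h_5 from -5/4y^3 - 77/16y^2 + 33y + 25 → -29/16y^2 - 7y + 57
  leading term y^2: no divisor's leading term divides it; move -29/16y^2 to the remainder.
  leading term y: no divisor's leading term divides it; move -7y to the remainder.
  leading term 1: no divisor's leading term divides it; move 57 to the remainder.
  remainder -29/16y^2 - 7y + 57 ≠ 0; add h_6 = -29/16y^2 - 7y + 57 to the basis.

S(f_1,f_4): lcm = xy. S = -7/2x - 5/4y^3 - 3y^2 + 81/2y - 89/2.
  leading term x: subtract (-7/8)·f_1 from -7/2x - 5/4y^3 - 3y^2 + 81/2y - 89/2 → -5/4y^3 - 59/8y^2 + 30y + 78
  leading term y^3: subtract (1)·h_5 from -5/4y^3 - 59/8y^2 + 30y + 78 → -35/8y^2 - 10y + 110
  leading term y^2: subtract (70/29)·h_6 from -35/8y^2 - 10y + 110 → 200/29y - 800/29
  leading term y: no divisor's leading term divides it; move 200/29y to the remainder.
  leading term 1: no divisor's leading term divides it; move -800/29 to the remainder.
  remainder 200/29y - 800/29 ≠ 0; add h_7 = 200/29y - 800/29 to the basis.

The other S-polynomials (S(f_2,f_3), S(f_2,f_4), S(f_3,f_4), S(f_1,h_5), S(f_2,h_5), S(f_3,h_5), S(f_4,h_5), S(f_1,h_6), S(f_2,h_6), S(f_3,h_6), S(f_4,h_6), S(h_5,h_6), S(f_1,h_7), S(f_2,h_7), S(f_3,h_7), S(f_4,h_7), S(h_5,h_7), S(h_6,h_7)) all reduce to 0 modulo the current basis, so we have a Gröbner basis.
Inter-reduce: drop elements whose leading term is divisible by another's, tail-reduce, and make monic.
Reduced Gröbner basis: {x + 3, y - 4}.

Elimination: the polynomial y - 4 lies in the elimination ideal for y, so y ∈ {4}. For each such y, the remaining basis elements (now univariate) give the rest of the solution.
  y = 4: the earlier basis element becomes x + 3 = 0, giving x = -3 — point (-3, 4).
Check: every point annihilates each of the original generators.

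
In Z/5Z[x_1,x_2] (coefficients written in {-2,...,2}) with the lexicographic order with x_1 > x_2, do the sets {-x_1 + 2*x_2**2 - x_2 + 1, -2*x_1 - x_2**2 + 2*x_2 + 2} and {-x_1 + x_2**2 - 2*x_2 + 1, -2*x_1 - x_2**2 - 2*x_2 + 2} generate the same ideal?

No, the ideals differ.

For a fixed monomial order, each ideal has a unique reduced Gröbner basis; comparing bases decides equality.
Buchberger on the first generating set:
f_1 = -x_1 + 2*x_2**2 - x_2 + 1, LT = x_1.
f_2 = -2*x_1 - x_2**2 + 2*x_2 + 2, LT = x_1.

S(f_1,f_2): lcm = x_1. S = 2*x_2.
  reduce S modulo (f_1, f_2):
  remainder 2*x_2 ≠ 0; add g_3 = 2*x_2 to the basis.

The other S-polynomials (S(f_1,g_3), S(f_2,g_3)) all reduce to 0 modulo the current basis, so we have a Gröbner basis.
Inter-reduce: drop elements whose leading term is divisible by another's, tail-reduce, and make monic.
Reduced Gröbner basis: {x_1 - 1, x_2}.

Buchberger on the second generating set:
h_1 = -x_1 + x_2**2 - 2*x_2 + 1, LT = x_1.
h_2 = -2*x_1 - x_2**2 - 2*x_2 + 2, LT = x_1.

S(h_1,h_2): lcm = x_1. S = x_2**2 + x_2.
  reduce S modulo (h_1, h_2):
  remainder x_2**2 + x_2 ≠ 0; add k_3 = x_2**2 + x_2 to the basis.

The other S-polynomials (S(h_1,k_3), S(h_2,k_3)) all reduce to 0 modulo the current basis, so we have a Gröbner basis.
Inter-reduce: drop elements whose leading term is divisible by another's, tail-reduce, and make monic.
Reduced Gröbner basis: {x_1 - 2*x_2 - 1, x_2**2 + x_2}.

The bases are distinct; the ideals are different.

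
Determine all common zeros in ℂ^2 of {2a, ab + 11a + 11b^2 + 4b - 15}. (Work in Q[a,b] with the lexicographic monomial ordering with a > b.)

Compute a lex Gröbner basis by Buchberger's algorithm.
f_1 = 2a, LT = a.
f_2 = ab + 11a + 11b^2 + 4b - 15, LT = ab.

S(f_1,f_2): lcm = ab. S = -11a - 11b^2 - 4b + 15.
  reduce S modulo (f_1, f_2):
  remainder -11b^2 - 4b + 15 ≠ 0; add h_3 = -11b^2 - 4b + 15 to the basis.

The other S-polynomials (S(f_1,h_3), S(f_2,h_3)) all reduce to 0 modulo the current basis, so we have a Gröbner basis.
Inter-reduce: drop elements whose leading term is divisible by another's, tail-reduce, and make monic.
Reduced Gröbner basis: {a, b^2 + 4/11b - 15/11}.

The lex basis is triangular: the last element involves only b. Solving b^2 + 4/11b - 15/11 = 0 gives b ∈ {-15/11, 1}; substituting each value into the earlier elements determines the remaining variables.
  b = -15/11: the earlier basis element becomes a = 0, giving a = 0 — point (0, -15/11).
  b = 1: the earlier basis element becomes a = 0, giving a = 0 — point (0, 1).

{(0, -15/11), (0, 1)}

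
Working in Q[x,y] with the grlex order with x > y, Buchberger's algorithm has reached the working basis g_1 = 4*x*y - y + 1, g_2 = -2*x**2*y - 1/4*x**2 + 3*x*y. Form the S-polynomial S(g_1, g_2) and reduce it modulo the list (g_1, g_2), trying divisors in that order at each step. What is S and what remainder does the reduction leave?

lcm(LM(g_1), LM(g_2)) = x**2*y.
S = (lcm/LT(g_1))·g_1 − (lcm/LT(g_2))·g_2 = -1/8*x**2 + 5/4*x*y + 1/4*x.
Reduce S modulo (g_1, g_2) in that order:
  leading term x**2: no divisor's leading term divides it; move -1/8*x**2 to the remainder.
  leading term x*y: subtract (5/16)·g_1 from 5/4*x*y + 1/4*x → 1/4*x + 5/16*y - 5/16
  leading term x: no divisor's leading term divides it; move 1/4*x to the remainder.
  leading term y: no divisor's leading term divides it; move 5/16*y to the remainder.
  leading term 1: no divisor's leading term divides it; move -5/16 to the remainder.
The remainder -1/8*x**2 + 1/4*x + 5/16*y - 5/16 is nonzero, so it would be added as the next basis element.

S(g_1, g_2) = -1/8*x**2 + 5/4*x*y + 1/4*x; remainder on division = -1/8*x**2 + 1/4*x + 5/16*y - 5/16.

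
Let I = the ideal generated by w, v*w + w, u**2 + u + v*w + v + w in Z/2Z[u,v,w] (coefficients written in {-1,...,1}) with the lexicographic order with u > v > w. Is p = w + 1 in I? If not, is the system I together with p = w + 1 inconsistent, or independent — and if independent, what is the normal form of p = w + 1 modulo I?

Adjoining w + 1 makes the ideal the whole ring: the system is inconsistent.

First compute the reduced Gröbner basis of I by Buchberger's algorithm.
f_1 = w, LT = w.
f_2 = v*w + w, LT = v*w.
f_3 = u**2 + u + v*w + v + w, LT = u**2.

The S-polynomials (S(f_1,f_2), S(f_1,f_3), S(f_2,f_3)) all reduce to 0 modulo the current basis, so we have a Gröbner basis.
Inter-reduce: drop elements whose leading term is divisible by another's, tail-reduce, and make monic.
Reduced Gröbner basis: {u**2 + u + v, w}.
Label its elements g_1 = u**2 + u + v, g_2 = w.

Reduce p = w + 1 modulo G:
  leading term w: subtract (1)·g_2 from w + 1 → 1
  leading term 1: no divisor's leading term divides it; move 1 to the remainder.
  normal form = 1.
The normal form is nonzero, so p ∉ I. Since p minus its normal form lies in I, I + (p) = I + (r) where r = 1; decide whether this ideal is the whole ring.
Here r = 1 is a nonzero constant, hence a unit: 1 ∈ I + (p), the Gröbner basis of I + (p) is {1}, and the enlarged system has no common solution — adjoining p is inconsistent.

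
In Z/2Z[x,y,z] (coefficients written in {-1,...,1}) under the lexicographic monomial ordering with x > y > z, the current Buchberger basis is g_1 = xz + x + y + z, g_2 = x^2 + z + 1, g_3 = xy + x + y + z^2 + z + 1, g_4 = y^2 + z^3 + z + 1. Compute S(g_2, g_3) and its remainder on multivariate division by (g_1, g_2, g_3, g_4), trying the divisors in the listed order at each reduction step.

lcm(LM(g_2), LM(g_3)) = x^2y.
S = (lcm/LT(g_2))·g_2 − (lcm/LT(g_3))·g_3 = x^2 + xy + xz^2 + xz + x + yz + y.
Reduce S modulo (g_1, g_2, g_3, g_4) in that order:
  leading term x^2: subtract (1)·g_2 from x^2 + xy + xz^2 + xz + x + yz + y → xy + xz^2 + xz + x + yz + y + z + 1
  leading term xy: subtract (1)·g_3 from xy + xz^2 + xz + x + yz + y + z + 1 → xz^2 + xz + yz + z^2
  leading term xz^2: subtract (z)·g_1 from xz^2 + xz + yz + z^2 → 0
The remainder is 0, so this S-polynomial contributes no new basis element.

S(g_2, g_3) = x^2 + xy + xz^2 + xz + x + yz + y; remainder on division = 0.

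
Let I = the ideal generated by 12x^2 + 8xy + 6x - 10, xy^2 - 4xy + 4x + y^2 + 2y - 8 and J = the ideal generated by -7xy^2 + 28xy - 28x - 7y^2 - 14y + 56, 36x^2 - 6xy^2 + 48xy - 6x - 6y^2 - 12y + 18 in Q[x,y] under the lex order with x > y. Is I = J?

Two ideals are equal iff their reduced Gröbner bases coincide (the reduced basis is unique for a fixed ordering).
Buchberger on the first generating set:
f_1 = 12x^2 + 8xy + 6x - 10, LT = x^2.
f_2 = xy^2 - 4xy + 4x + y^2 + 2y - 8, LT = xy^2.

S(f_1,f_2): lcm = x^2y^2. S = 4x^2y - 4x^2 + 2/3xy^3 - 1/2xy^2 - 2xy + 8x - 5/6y^2.
  leading term x^2y: subtract (1/3y)·f_1 from 4x^2y - 4x^2 + 2/3xy^3 - 1/2xy^2 - 2xy + 8x - 5/6y^2 → -4x^2 + 2/3xy^3 - 19/6xy^2 - 4xy + 8x - 5/6y^2 + 10/3y
  leading term x^2: subtract (-1/3)·f_1 from -4x^2 + 2/3xy^3 - 19/6xy^2 - 4xy + 8x - 5/6y^2 + 10/3y → 2/3xy^3 - 19/6xy^2 - 4/3xy + 10x - 5/6y^2 + 10/3y - 10/3
  leading term xy^3: subtract (2/3y)·f_2 from 2/3xy^3 - 19/6xy^2 - 4/3xy + 10x - 5/6y^2 + 10/3y - 10/3 → -1/2xy^2 - 4xy + 10x - 2/3y^3 - 13/6y^2 + 26/3y - 10/3
  leading term xy^2: subtract (-1/2)·f_2 from -1/2xy^2 - 4xy + 10x - 2/3y^3 - 13/6y^2 + 26/3y - 10/3 → -6xy + 12x - 2/3y^3 - 5/3y^2 + 29/3y - 22/3
  leading term xy: no divisor's leading term divides it; move -6xy to the remainder.
  leading term x: no divisor's leading term divides it; move 12x to the remainder.
  leading term y^3: no divisor's leading term divides it; move -2/3y^3 to the remainder.
  leading term y^2: no divisor's leading term divides it; move -5/3y^2 to the remainder.
  leading term y: no divisor's leading term divides it; move 29/3y to the remainder.
  leading term 1: no divisor's leading term divides it; move -22/3 to the remainder.
  remainder -6xy + 12x - 2/3y^3 - 5/3y^2 + 29/3y - 22/3 ≠ 0; add g_3 = -6xy + 12x - 2/3y^3 - 5/3y^2 + 29/3y - 22/3 to the basis.

S(f_2,g_3): lcm = xy^2. S = -2xy + 4x - 1/9y^4 - 5/18y^3 + 47/18y^2 + 7/9y - 8.
  leading term xy: subtract (1/3)·g_3 from -2xy + 4x - 1/9y^4 - 5/18y^3 + 47/18y^2 + 7/9y - 8 → -1/9y^4 - 1/18y^3 + 19/6y^2 - 22/9y - 50/9
  leading term y^4: no divisor's leading term divides it; move -1/9y^4 to the remainder.
  leading term y^3: no divisor's leading term divides it; move -1/18y^3 to the remainder.
  leading term y^2: no divisor's leading term divides it; move 19/6y^2 to the remainder.
  leading term y: no divisor's leading term divides it; move -22/9y to the remainder.
  leading term 1: no divisor's leading term divides it; move -50/9 to the remainder.
  remainder -1/9y^4 - 1/18y^3 + 19/6y^2 - 22/9y - 50/9 ≠ 0; add g_4 = -1/9y^4 - 1/18y^3 + 19/6y^2 - 22/9y - 50/9 to the basis.

The other S-polynomials (S(f_1,g_3), S(f_1,g_4), S(f_2,g_4), S(g_3,g_4)) all reduce to 0 modulo the current basis, so we have a Gröbner basis.
Inter-reduce: drop elements whose leading term is divisible by another's, tail-reduce, and make monic.
Reduced Gröbner basis: {x^2 + 11/6x - 2/27y^3 - 5/27y^2 + 29/27y - 89/54, xy - 2x + 1/9y^3 + 5/18y^2 - 29/18y + 11/9, y^4 + 1/2y^3 - 57/2y^2 + 22y + 50}.

Buchberger on the second generating set:
h_1 = -7xy^2 + 28xy - 28x - 7y^2 - 14y + 56, LT = xy^2.
h_2 = 36x^2 - 6xy^2 + 48xy - 6x - 6y^2 - 12y + 18, LT = x^2.

S(h_1,h_2): lcm = x^2y^2. S = -4x^2y + 4x^2 + 1/6xy^4 - 4/3xy^3 + 7/6xy^2 + 2xy - 8x + 1/6y^4 + 1/3y^3 - 1/2y^2.
  leading term x^2y: subtract (-1/9y)·h_2 from -4x^2y + 4x^2 + 1/6xy^4 - 4/3xy^3 + 7/6xy^2 + 2xy - 8x + 1/6y^4 + 1/3y^3 - 1/2y^2 → 4x^2 + 1/6xy^4 - 2xy^3 + 13/2xy^2 + 4/3xy - 8x + 1/6y^4 - 1/3y^3 - 11/6y^2 + 2y
  leading term x^2: subtract (1/9)·h_2 from 4x^2 + 1/6xy^4 - 2xy^3 + 13/2xy^2 + 4/3xy - 8x + 1/6y^4 - 1/3y^3 - 11/6y^2 + 2y → 1/6xy^4 - 2xy^3 + 43/6xy^2 - 4xy - 22/3x + 1/6y^4 - 1/3y^3 - 7/6y^2 + 10/3y - 2
  leading term xy^4: subtract (-1/42y^2)·h_1 from 1/6xy^4 - 2xy^3 + 43/6xy^2 - 4xy - 22/3x + 1/6y^4 - 1/3y^3 - 7/6y^2 + 10/3y - 2 → -4/3xy^3 + 13/2xy^2 - 4xy - 22/3x - 2/3y^3 + 1/6y^2 + 10/3y - 2
  leading term xy^3: subtract (4/21y)·h_1 from -4/3xy^3 + 13/2xy^2 - 4xy - 22/3x - 2/3y^3 + 1/6y^2 + 10/3y - 2 → 7/6xy^2 + 4/3xy - 22/3x + 2/3y^3 + 17/6y^2 - 22/3y - 2
  leading term xy^2: subtract (-1/6)·h_1 from 7/6xy^2 + 4/3xy - 22/3x + 2/3y^3 + 17/6y^2 - 22/3y - 2 → 6xy - 12x + 2/3y^3 + 5/3y^2 - 29/3y + 22/3
  leading term xy: no divisor's leading term divides it; move 6xy to the remainder.
  leading term x: no divisor's leading term divides it; move -12x to the remainder.
  leading term y^3: no divisor's leading term divides it; move 2/3y^3 to the remainder.
  leading term y^2: no divisor's leading term divides it; move 5/3y^2 to the remainder.
  leading term y: no divisor's leading term divides it; move -29/3y to the remainder.
  leading term 1: no divisor's leading term divides it; move 22/3 to the remainder.
  remainder 6xy - 12x + 2/3y^3 + 5/3y^2 - 29/3y + 22/3 ≠ 0; add k_3 = 6xy - 12x + 2/3y^3 + 5/3y^2 - 29/3y + 22/3 to the basis.

S(h_1,k_3): lcm = xy^2. S = -2xy + 4x - 1/9y^4 - 5/18y^3 + 47/18y^2 + 7/9y - 8.
  leading term xy: subtract (-1/3)·k_3 from -2xy + 4x - 1/9y^4 - 5/18y^3 + 47/18y^2 + 7/9y - 8 → -1/9y^4 - 1/18y^3 + 19/6y^2 - 22/9y - 50/9
  leading term y^4: no divisor's leading term divides it; move -1/9y^4 to the remainder.
  leading term y^3: no divisor's leading term divides it; move -1/18y^3 to the remainder.
  leading term y^2: no divisor's leading term divides it; move 19/6y^2 to the remainder.
  leading term y: no divisor's leading term divides it; move -22/9y to the remainder.
  leading term 1: no divisor's leading term divides it; move -50/9 to the remainder.
  remainder -1/9y^4 - 1/18y^3 + 19/6y^2 - 22/9y - 50/9 ≠ 0; add k_4 = -1/9y^4 - 1/18y^3 + 19/6y^2 - 22/9y - 50/9 to the basis.

The other S-polynomials (S(h_2,k_3), S(h_1,k_4), S(h_2,k_4), S(k_3,k_4)) all reduce to 0 modulo the current basis, so we have a Gröbner basis.
Inter-reduce: drop elements whose leading term is divisible by another's, tail-reduce, and make monic.
Reduced Gröbner basis: {x^2 + 11/6x - 2/27y^3 - 5/27y^2 + 29/27y - 89/54, xy - 2x + 1/9y^3 + 5/18y^2 - 29/18y + 11/9, y^4 + 1/2y^3 - 57/2y^2 + 22y + 50}.

Same reduced basis, so the two generating sets span the same ideal.

Yes, the ideals are equal.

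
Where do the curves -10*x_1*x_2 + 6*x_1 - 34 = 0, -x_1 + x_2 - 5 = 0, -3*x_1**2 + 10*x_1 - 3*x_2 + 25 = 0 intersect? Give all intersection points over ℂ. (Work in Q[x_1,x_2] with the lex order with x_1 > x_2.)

Compute a lex Gröbner basis by Buchberger's algorithm.
f_1 = -10*x_1*x_2 + 6*x_1 - 34, LT = x_1*x_2.
f_2 = -x_1 + x_2 - 5, LT = x_1.
f_3 = -3*x_1**2 + 10*x_1 - 3*x_2 + 25, LT = x_1**2.

S(f_1,f_2): lcm = x_1*x_2. S = -3/5*x_1 + x_2**2 - 5*x_2 + 17/5.
  leading term x_1: subtract (3/5)·f_2 from -3/5*x_1 + x_2**2 - 5*x_2 + 17/5 → x_2**2 - 28/5*x_2 + 32/5
  leading term x_2**2: no divisor's leading term divides it; move x_2**2 to the remainder.
  leading term x_2: no divisor's leading term divides it; move -28/5*x_2 to the remainder.
  leading term 1: no divisor's leading term divides it; move 32/5 to the remainder.
  remainder x_2**2 - 28/5*x_2 + 32/5 ≠ 0; add h_4 = x_2**2 - 28/5*x_2 + 32/5 to the basis.

S(f_1,f_3): lcm = x_1**2*x_2. S = -3/5*x_1**2 + 10/3*x_1*x_2 + 17/5*x_1 - x_2**2 + 25/3*x_2.
  leading term x_1**2: subtract (3/5*x_1)·f_2 from -3/5*x_1**2 + 10/3*x_1*x_2 + 17/5*x_1 - x_2**2 + 25/3*x_2 → 41/15*x_1*x_2 + 32/5*x_1 - x_2**2 + 25/3*x_2
  leading term x_1*x_2: subtract (-41/150)·f_1 from 41/15*x_1*x_2 + 32/5*x_1 - x_2**2 + 25/3*x_2 → 201/25*x_1 - x_2**2 + 25/3*x_2 - 697/75
  leading term x_1: subtract (-201/25)·f_2 from 201/25*x_1 - x_2**2 + 25/3*x_2 - 697/75 → -x_2**2 + 1228/75*x_2 - 3712/75
  leading term x_2**2: subtract (-1)·h_4 from -x_2**2 + 1228/75*x_2 - 3712/75 → 808/75*x_2 - 3232/75
  leading term x_2: no divisor's leading term divides it; move 808/75*x_2 to the remainder.
  leading term 1: no divisor's leading term divides it; move -3232/75 to the remainder.
  remainder 808/75*x_2 - 3232/75 ≠ 0; add h_5 = 808/75*x_2 - 3232/75 to the basis.

The other S-polynomials (S(f_2,f_3), S(f_1,h_4), S(f_2,h_4), S(f_3,h_4), S(f_1,h_5), S(f_2,h_5), S(f_3,h_5), S(h_4,h_5)) all reduce to 0 modulo the current basis, so we have a Gröbner basis.
Inter-reduce: drop elements whose leading term is divisible by another's, tail-reduce, and make monic.
Reduced Gröbner basis: {x_1 + 1, x_2 - 4}.

From the last basis element, x_2 - 4 = 0, so x_2 takes values in {4}. Each choice, substituted upward through the basis, yields the corresponding point(s) of the solution set.
  x_2 = 4: the earlier basis element becomes x_1 + 1 = 0, giving x_1 = -1 — point (-1, 4).
This is the nonlinear analogue of row-reducing a linear system.

{(-1, 4)}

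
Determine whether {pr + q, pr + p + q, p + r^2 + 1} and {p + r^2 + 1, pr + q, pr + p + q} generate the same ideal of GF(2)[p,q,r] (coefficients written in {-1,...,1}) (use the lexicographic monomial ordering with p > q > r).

Equality of ideals is decidable: compute both reduced Gröbner bases (unique for the ordering) and check whether they agree.
Buchberger on the first generating set:
f_1 = pr + q, LT = pr.
f_2 = pr + p + q, LT = pr.
f_3 = p + r^2 + 1, LT = p.

S(f_1,f_2): lcm = pr. S = p.
  leading term p: subtract (1)·f_3 from p → r^2 + 1
  leading term r^2: no divisor's leading term divides it; move r^2 to the remainder.
  leading term 1: no divisor's leading term divides it; move 1 to the remainder.
  remainder r^2 + 1 ≠ 0; add g_4 = r^2 + 1 to the basis.

S(f_1,f_3): lcm = pr. S = q + r^3 + r.
  leading term q: no divisor's leading term divides it; move q to the remainder.
  leading term r^3: subtract (r)·g_4 from r^3 + r → 0
  remainder q ≠ 0; add g_5 = q to the basis.

The other S-polynomials (S(f_2,f_3), S(f_1,g_4), S(f_2,g_4), S(f_3,g_4), S(f_1,g_5), S(f_2,g_5), S(f_3,g_5), S(g_4,g_5)) all reduce to 0 modulo the current basis, so we have a Gröbner basis.
Inter-reduce: drop elements whose leading term is divisible by another's, tail-reduce, and make monic.
Reduced Gröbner basis: {p, q, r^2 + 1}.

Buchberger on the second generating set:
h_1 = p + r^2 + 1, LT = p.
h_2 = pr + q, LT = pr.
h_3 = pr + p + q, LT = pr.

S(h_1,h_2): lcm = pr. S = q + r^3 + r.
  leading term q: no divisor's leading term divides it; move q to the remainder.
  leading term r^3: no divisor's leading term divides it; move r^3 to the remainder.
  leading term r: no divisor's leading term divides it; move r to the remainder.
  remainder q + r^3 + r ≠ 0; add k_4 = q + r^3 + r to the basis.

S(h_1,h_3): lcm = pr. S = p + q + r^3 + r.
  leading term p: subtract (1)·h_1 from p + q + r^3 + r → q + r^3 + r^2 + r + 1
  leading term q: subtract (1)·k_4 from q + r^3 + r^2 + r + 1 → r^2 + 1
  leading term r^2: no divisor's leading term divides it; move r^2 to the remainder.
  leading term 1: no divisor's leading term divides it; move 1 to the remainder.
  remainder r^2 + 1 ≠ 0; add k_5 = r^2 + 1 to the basis.

The other S-polynomials (S(h_2,h_3), S(h_1,k_4), S(h_2,k_4), S(h_3,k_4), S(h_1,k_5), S(h_2,k_5), S(h_3,k_5), S(k_4,k_5)) all reduce to 0 modulo the current basis, so we have a Gröbner basis.
Inter-reduce: drop elements whose leading term is divisible by another's, tail-reduce, and make monic.
Reduced Gröbner basis: {p, q, r^2 + 1}.

Same reduced basis, so the two generating sets span the same ideal.

Yes, the ideals are equal.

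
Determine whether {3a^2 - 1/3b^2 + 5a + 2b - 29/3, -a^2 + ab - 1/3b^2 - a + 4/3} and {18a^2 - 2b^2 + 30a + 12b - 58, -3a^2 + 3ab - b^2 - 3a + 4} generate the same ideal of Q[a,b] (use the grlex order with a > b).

Equality of ideals is decidable: compute both reduced Gröbner bases (unique for the ordering) and check whether they agree.
Buchberger on the first generating set:
f_1 = 3a^2 - 1/3b^2 + 5a + 2b - 29/3, LT = a^2.
f_2 = -a^2 + ab - 1/3b^2 - a + 4/3, LT = a^2.

S(f_1,f_2): lcm = a^2. S = ab - 4/9b^2 + 2/3a + 2/3b - 17/9.
  reduce S modulo (f_1, f_2):
  remainder ab - 4/9b^2 + 2/3a + 2/3b - 17/9 ≠ 0; add g_3 = ab - 4/9b^2 + 2/3a + 2/3b - 17/9 to the basis.

S(f_1,g_3): lcm = a^2b. S = 4/9ab^2 - 1/9b^3 - 2/3a^2 + ab + 2/3b^2 + 17/9a - 29/9b.
  reduce S modulo (f_1, f_2, g_3):
  remainder 7/81b^3 + 148/243b^2 + 205/81a - 65/27b - 199/243 ≠ 0; add g_4 = 7/81b^3 + 148/243b^2 + 205/81a - 65/27b - 199/243 to the basis.

The other S-polynomials (S(f_2,g_3), S(f_1,g_4), S(f_2,g_4), S(g_3,g_4)) all reduce to 0 modulo the current basis, so we have a Gröbner basis.
Inter-reduce: drop elements whose leading term is divisible by another's, tail-reduce, and make monic.
Reduced Gröbner basis: {b^3 + 148/21b^2 + 205/7a - 195/7b - 199/21, a^2 - 1/9b^2 + 5/3a + 2/3b - 29/9, ab - 4/9b^2 + 2/3a + 2/3b - 17/9}.

Buchberger on the second generating set:
h_1 = 18a^2 - 2b^2 + 30a + 12b - 58, LT = a^2.
h_2 = -3a^2 + 3ab - b^2 - 3a + 4, LT = a^2.

S(h_1,h_2): lcm = a^2. S = ab - 4/9b^2 + 2/3a + 2/3b - 17/9.
  reduce S modulo (h_1, h_2):
  remainder ab - 4/9b^2 + 2/3a + 2/3b - 17/9 ≠ 0; add k_3 = ab - 4/9b^2 + 2/3a + 2/3b - 17/9 to the basis.

S(h_1,k_3): lcm = a^2b. S = 4/9ab^2 - 1/9b^3 - 2/3a^2 + ab + 2/3b^2 + 17/9a - 29/9b.
  reduce S modulo (h_1, h_2, k_3):
  remainder 7/81b^3 + 148/243b^2 + 205/81a - 65/27b - 199/243 ≠ 0; add k_4 = 7/81b^3 + 148/243b^2 + 205/81a - 65/27b - 199/243 to the basis.

The other S-polynomials (S(h_2,k_3), S(h_1,k_4), S(h_2,k_4), S(k_3,k_4)) all reduce to 0 modulo the current basis, so we have a Gröbner basis.
Inter-reduce: drop elements whose leading term is divisible by another's, tail-reduce, and make monic.
Reduced Gröbner basis: {b^3 + 148/21b^2 + 205/7a - 195/7b - 199/21, a^2 - 1/9b^2 + 5/3a + 2/3b - 29/9, ab - 4/9b^2 + 2/3a + 2/3b - 17/9}.

The two bases agree; hence the ideals are identical.
The choice of monomial ordering does not affect the verdict — as long as both bases are computed under the same ordering, their equality decides ideal equality.

Yes, the ideals are equal.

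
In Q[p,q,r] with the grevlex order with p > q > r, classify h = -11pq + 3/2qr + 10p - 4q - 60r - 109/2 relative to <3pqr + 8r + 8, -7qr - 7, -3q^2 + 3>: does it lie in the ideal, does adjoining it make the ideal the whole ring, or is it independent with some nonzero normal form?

-11pq + 3/2qr + 10p - 4q - 60r - 109/2 lies in I (it reduces to 0).

First compute the reduced Gröbner basis of I by Buchberger's algorithm.
f_1 = 3pqr + 8r + 8, LT = pqr.
f_2 = -7qr - 7, LT = qr.
f_3 = -3q^2 + 3, LT = q^2.

S(f_1,f_2): lcm = pqr. S = -p + 8/3r + 8/3.
  leading term p: no divisor's leading term divides it; move -p to the remainder.
  leading term r: no divisor's leading term divides it; move 8/3r to the remainder.
  leading term 1: no divisor's leading term divides it; move 8/3 to the remainder.
  remainder -p + 8/3r + 8/3 ≠ 0; add k_4 = -p + 8/3r + 8/3 to the basis.

S(f_1,f_3): lcm = pq^2r. S = pr + 8/3qr + 8/3q.
  leading term pr: subtract (-r)·k_4 from pr + 8/3qr + 8/3q → 8/3qr + 8/3r^2 + 8/3q + 8/3r
  leading term qr: subtract (-8/21)·f_2 from 8/3qr + 8/3r^2 + 8/3q + 8/3r → 8/3r^2 + 8/3q + 8/3r - 8/3
  leading term r^2: no divisor's leading term divides it; move 8/3r^2 to the remainder.
  leading term q: no divisor's leading term divides it; move 8/3q to the remainder.
  leading term r: no divisor's leading term divides it; move 8/3r to the remainder.
  leading term 1: no divisor's leading term divides it; move -8/3 to the remainder.
  remainder 8/3r^2 + 8/3q + 8/3r - 8/3 ≠ 0; add k_5 = 8/3r^2 + 8/3q + 8/3r - 8/3 to the basis.

S(f_2,f_3): lcm = q^2r. S = q + r.
  leading term q: no divisor's leading term divides it; move q to the remainder.
  leading term r: no divisor's leading term divides it; move r to the remainder.
  remainder q + r ≠ 0; add k_6 = q + r to the basis.

The other S-polynomials (S(f_1,k_4), S(f_2,k_4), S(f_3,k_4), S(f_1,k_5), S(f_2,k_5), S(f_3,k_5), S(k_4,k_5), S(f_1,k_6), S(f_2,k_6), S(f_3,k_6), S(k_4,k_6), S(k_5,k_6)) all reduce to 0 modulo the current basis, so we have a Gröbner basis.
Inter-reduce: drop elements whose leading term is divisible by another's, tail-reduce, and make monic.
Reduced Gröbner basis: {r^2 - 1, p - 8/3r - 8/3, q + r}.
Label its elements g_1 = r^2 - 1, g_2 = p - 8/3r - 8/3, g_3 = q + r.

Reduce h = -11pq + 3/2qr + 10p - 4q - 60r - 109/2 modulo G:
  leading term pq: subtract (-11q)·g_2 from -11pq + 3/2qr + 10p - 4q - 60r - 109/2 → -167/6qr + 10p - 100/3q - 60r - 109/2
  leading term qr: subtract (-167/6r)·g_3 from -167/6qr + 10p - 100/3q - 60r - 109/2 → 167/6r^2 + 10p - 100/3q - 60r - 109/2
  leading term r^2: subtract (167/6)·g_1 from 167/6r^2 + 10p - 100/3q - 60r - 109/2 → 10p - 100/3q - 60r - 80/3
  leading term p: subtract (10)·g_2 from 10p - 100/3q - 60r - 80/3 → -100/3q - 100/3r
  leading term q: subtract (-100/3)·g_3 from -100/3q - 100/3r → 0
  normal form = 0.
Since the normal form is 0, h ∈ I.

The remainder on division by a Gröbner basis is unique — it is the normal form.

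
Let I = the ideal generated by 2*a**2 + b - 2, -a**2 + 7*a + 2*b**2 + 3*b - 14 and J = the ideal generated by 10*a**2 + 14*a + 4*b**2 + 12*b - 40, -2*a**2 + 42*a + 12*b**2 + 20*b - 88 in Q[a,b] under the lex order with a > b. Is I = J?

For a fixed monomial order, each ideal has a unique reduced Gröbner basis; comparing bases decides equality.
Buchberger on the first generating set:
f_1 = 2*a**2 + b - 2, LT = a**2.
f_2 = -a**2 + 7*a + 2*b**2 + 3*b - 14, LT = a**2.

S(f_1,f_2): lcm = a**2. S = 7*a + 2*b**2 + 7/2*b - 15.
  leading term a: no divisor's leading term divides it; move 7*a to the remainder.
  leading term b**2: no divisor's leading term divides it; move 2*b**2 to the remainder.
  leading term b: no divisor's leading term divides it; move 7/2*b to the remainder.
  leading term 1: no divisor's leading term divides it; move -15 to the remainder.
  remainder 7*a + 2*b**2 + 7/2*b - 15 ≠ 0; add g_3 = 7*a + 2*b**2 + 7/2*b - 15 to the basis.

S(f_1,g_3): lcm = a**2. S = -2/7*a*b**2 - 1/2*a*b + 15/7*a + 1/2*b - 1.
  leading term a*b**2: subtract (-2/49*b**2)·g_3 from -2/7*a*b**2 - 1/2*a*b + 15/7*a + 1/2*b - 1 → -1/2*a*b + 15/7*a + 4/49*b**4 + 1/7*b**3 - 30/49*b**2 + 1/2*b - 1
  leading term a*b: subtract (-1/14*b)·g_3 from -1/2*a*b + 15/7*a + 4/49*b**4 + 1/7*b**3 - 30/49*b**2 + 1/2*b - 1 → 15/7*a + 4/49*b**4 + 2/7*b**3 - 71/196*b**2 - 4/7*b - 1
  leading term a: subtract (15/49)·g_3 from 15/7*a + 4/49*b**4 + 2/7*b**3 - 71/196*b**2 - 4/7*b - 1 → 4/49*b**4 + 2/7*b**3 - 191/196*b**2 - 23/14*b + 176/49
  leading term b**4: no divisor's leading term divides it; move 4/49*b**4 to the remainder.
  leading term b**3: no divisor's leading term divides it; move 2/7*b**3 to the remainder.
  leading term b**2: no divisor's leading term divides it; move -191/196*b**2 to the remainder.
  leading term b: no divisor's leading term divides it; move -23/14*b to the remainder.
  leading term 1: no divisor's leading term divides it; move 176/49 to the remainder.
  remainder 4/49*b**4 + 2/7*b**3 - 191/196*b**2 - 23/14*b + 176/49 ≠ 0; add g_4 = 4/49*b**4 + 2/7*b**3 - 191/196*b**2 - 23/14*b + 176/49 to the basis.

The other S-polynomials (S(f_2,g_3), S(f_1,g_4), S(f_2,g_4), S(g_3,g_4)) all reduce to 0 modulo the current basis, so we have a Gröbner basis.
Inter-reduce: drop elements whose leading term is divisible by another's, tail-reduce, and make monic.
Reduced Gröbner basis: {a + 2/7*b**2 + 1/2*b - 15/7, b**4 + 7/2*b**3 - 191/16*b**2 - 161/8*b + 44}.

Buchberger on the second generating set:
h_1 = 10*a**2 + 14*a + 4*b**2 + 12*b - 40, LT = a**2.
h_2 = -2*a**2 + 42*a + 12*b**2 + 20*b - 88, LT = a**2.

S(h_1,h_2): lcm = a**2. S = 112/5*a + 32/5*b**2 + 56/5*b - 48.
  leading term a: no divisor's leading term divides it; move 112/5*a to the remainder.
  leading term b**2: no divisor's leading term divides it; move 32/5*b**2 to the remainder.
  leading term b: no divisor's leading term divides it; move 56/5*b to the remainder.
  leading term 1: no divisor's leading term divides it; move -48 to the remainder.
  remainder 112/5*a + 32/5*b**2 + 56/5*b - 48 ≠ 0; add k_3 = 112/5*a + 32/5*b**2 + 56/5*b - 48 to the basis.

S(h_1,k_3): lcm = a**2. S = -2/7*a*b**2 - 1/2*a*b + 124/35*a + 2/5*b**2 + 6/5*b - 4.
  leading term a*b**2: subtract (-5/392*b**2)·k_3 from -2/7*a*b**2 - 1/2*a*b + 124/35*a + 2/5*b**2 + 6/5*b - 4 → -1/2*a*b + 124/35*a + 4/49*b**4 + 1/7*b**3 - 52/245*b**2 + 6/5*b - 4
  leading term a*b: subtract (-5/224*b)·k_3 from -1/2*a*b + 124/35*a + 4/49*b**4 + 1/7*b**3 - 52/245*b**2 + 6/5*b - 4 → 124/35*a + 4/49*b**4 + 2/7*b**3 + 37/980*b**2 + 9/70*b - 4
  leading term a: subtract (31/196)·k_3 from 124/35*a + 4/49*b**4 + 2/7*b**3 + 37/980*b**2 + 9/70*b - 4 → 4/49*b**4 + 2/7*b**3 - 191/196*b**2 - 23/14*b + 176/49
  leading term b**4: no divisor's leading term divides it; move 4/49*b**4 to the remainder.
  leading term b**3: no divisor's leading term divides it; move 2/7*b**3 to the remainder.
  leading term b**2: no divisor's leading term divides it; move -191/196*b**2 to the remainder.
  leading term b: no divisor's leading term divides it; move -23/14*b to the remainder.
  leading term 1: no divisor's leading term divides it; move 176/49 to the remainder.
  remainder 4/49*b**4 + 2/7*b**3 - 191/196*b**2 - 23/14*b + 176/49 ≠ 0; add k_4 = 4/49*b**4 + 2/7*b**3 - 191/196*b**2 - 23/14*b + 176/49 to the basis.

The other S-polynomials (S(h_2,k_3), S(h_1,k_4), S(h_2,k_4), S(k_3,k_4)) all reduce to 0 modulo the current basis, so we have a Gröbner basis.
Inter-reduce: drop elements whose leading term is divisible by another's, tail-reduce, and make monic.
Reduced Gröbner basis: {a + 2/7*b**2 + 1/2*b - 15/7, b**4 + 7/2*b**3 - 191/16*b**2 - 161/8*b + 44}.

The two bases agree; hence the ideals are identical.

Yes, the ideals are equal.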